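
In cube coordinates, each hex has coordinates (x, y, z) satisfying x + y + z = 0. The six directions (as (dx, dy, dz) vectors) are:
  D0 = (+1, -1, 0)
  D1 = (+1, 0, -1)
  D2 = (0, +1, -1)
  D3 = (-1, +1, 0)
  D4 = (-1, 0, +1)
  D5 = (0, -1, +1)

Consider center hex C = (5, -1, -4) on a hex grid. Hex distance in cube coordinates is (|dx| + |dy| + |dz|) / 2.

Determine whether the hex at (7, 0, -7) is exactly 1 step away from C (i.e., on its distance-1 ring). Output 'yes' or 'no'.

|px - cx| = |7 - 5| = 2
|py - cy| = |0 - (-1)| = 1
|pz - cz| = |-7 - (-4)| = 3
distance = (2+1+3)/2 = 6/2 = 3
radius = 1; distance != radius -> no

Answer: no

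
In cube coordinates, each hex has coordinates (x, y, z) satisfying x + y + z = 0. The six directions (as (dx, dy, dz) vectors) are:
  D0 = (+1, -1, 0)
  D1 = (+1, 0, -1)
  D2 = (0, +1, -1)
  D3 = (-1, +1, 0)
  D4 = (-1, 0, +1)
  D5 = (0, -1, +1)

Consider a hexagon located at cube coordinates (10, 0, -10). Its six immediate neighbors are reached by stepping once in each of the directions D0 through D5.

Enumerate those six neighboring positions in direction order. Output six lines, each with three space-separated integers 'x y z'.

Center: (10, 0, -10). Add each direction:
  D0: (10, 0, -10) + (1, -1, 0) = (11, -1, -10)
  D1: (10, 0, -10) + (1, 0, -1) = (11, 0, -11)
  D2: (10, 0, -10) + (0, 1, -1) = (10, 1, -11)
  D3: (10, 0, -10) + (-1, 1, 0) = (9, 1, -10)
  D4: (10, 0, -10) + (-1, 0, 1) = (9, 0, -9)
  D5: (10, 0, -10) + (0, -1, 1) = (10, -1, -9)

Answer: 11 -1 -10
11 0 -11
10 1 -11
9 1 -10
9 0 -9
10 -1 -9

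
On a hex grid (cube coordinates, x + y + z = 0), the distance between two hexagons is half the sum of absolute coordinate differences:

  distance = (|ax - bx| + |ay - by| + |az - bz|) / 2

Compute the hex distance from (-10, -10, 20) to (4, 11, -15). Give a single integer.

|ax - bx| = |-10 - 4| = 14
|ay - by| = |-10 - 11| = 21
|az - bz| = |20 - (-15)| = 35
distance = (14 + 21 + 35) / 2 = 70 / 2 = 35

Answer: 35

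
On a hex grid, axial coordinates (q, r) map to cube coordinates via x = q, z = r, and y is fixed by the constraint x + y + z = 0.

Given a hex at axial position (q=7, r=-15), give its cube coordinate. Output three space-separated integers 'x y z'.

x = q = 7
z = r = -15
y = -x - z = -(7) - (-15) = 8

Answer: 7 8 -15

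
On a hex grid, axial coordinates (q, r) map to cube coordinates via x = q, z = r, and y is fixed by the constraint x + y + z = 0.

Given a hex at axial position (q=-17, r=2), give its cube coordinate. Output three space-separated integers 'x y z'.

Answer: -17 15 2

Derivation:
x = q = -17
z = r = 2
y = -x - z = -(-17) - (2) = 15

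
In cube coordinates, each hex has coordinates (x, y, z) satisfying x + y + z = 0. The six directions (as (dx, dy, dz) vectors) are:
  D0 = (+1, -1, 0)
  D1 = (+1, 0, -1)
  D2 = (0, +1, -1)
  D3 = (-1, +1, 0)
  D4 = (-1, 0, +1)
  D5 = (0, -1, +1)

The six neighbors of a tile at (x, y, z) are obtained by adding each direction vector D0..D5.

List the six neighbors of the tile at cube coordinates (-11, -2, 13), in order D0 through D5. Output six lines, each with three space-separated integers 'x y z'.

Answer: -10 -3 13
-10 -2 12
-11 -1 12
-12 -1 13
-12 -2 14
-11 -3 14

Derivation:
Center: (-11, -2, 13). Add each direction:
  D0: (-11, -2, 13) + (1, -1, 0) = (-10, -3, 13)
  D1: (-11, -2, 13) + (1, 0, -1) = (-10, -2, 12)
  D2: (-11, -2, 13) + (0, 1, -1) = (-11, -1, 12)
  D3: (-11, -2, 13) + (-1, 1, 0) = (-12, -1, 13)
  D4: (-11, -2, 13) + (-1, 0, 1) = (-12, -2, 14)
  D5: (-11, -2, 13) + (0, -1, 1) = (-11, -3, 14)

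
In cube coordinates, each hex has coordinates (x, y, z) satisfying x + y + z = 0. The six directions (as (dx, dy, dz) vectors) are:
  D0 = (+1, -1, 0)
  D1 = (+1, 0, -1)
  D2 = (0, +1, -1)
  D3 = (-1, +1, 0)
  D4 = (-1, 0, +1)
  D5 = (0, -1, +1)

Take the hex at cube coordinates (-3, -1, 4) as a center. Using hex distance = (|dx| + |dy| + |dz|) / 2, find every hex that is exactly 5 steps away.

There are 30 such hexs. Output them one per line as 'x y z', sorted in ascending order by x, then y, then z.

Walk ring at distance 5 from (-3, -1, 4):
Start at center + D4*5 = (-8, -1, 9)
  hex 0: (-8, -1, 9)
  hex 1: (-7, -2, 9)
  hex 2: (-6, -3, 9)
  hex 3: (-5, -4, 9)
  hex 4: (-4, -5, 9)
  hex 5: (-3, -6, 9)
  hex 6: (-2, -6, 8)
  hex 7: (-1, -6, 7)
  hex 8: (0, -6, 6)
  hex 9: (1, -6, 5)
  hex 10: (2, -6, 4)
  hex 11: (2, -5, 3)
  hex 12: (2, -4, 2)
  hex 13: (2, -3, 1)
  hex 14: (2, -2, 0)
  hex 15: (2, -1, -1)
  hex 16: (1, 0, -1)
  hex 17: (0, 1, -1)
  hex 18: (-1, 2, -1)
  hex 19: (-2, 3, -1)
  hex 20: (-3, 4, -1)
  hex 21: (-4, 4, 0)
  hex 22: (-5, 4, 1)
  hex 23: (-6, 4, 2)
  hex 24: (-7, 4, 3)
  hex 25: (-8, 4, 4)
  hex 26: (-8, 3, 5)
  hex 27: (-8, 2, 6)
  hex 28: (-8, 1, 7)
  hex 29: (-8, 0, 8)
Sorted: 30 hexes.

Answer: -8 -1 9
-8 0 8
-8 1 7
-8 2 6
-8 3 5
-8 4 4
-7 -2 9
-7 4 3
-6 -3 9
-6 4 2
-5 -4 9
-5 4 1
-4 -5 9
-4 4 0
-3 -6 9
-3 4 -1
-2 -6 8
-2 3 -1
-1 -6 7
-1 2 -1
0 -6 6
0 1 -1
1 -6 5
1 0 -1
2 -6 4
2 -5 3
2 -4 2
2 -3 1
2 -2 0
2 -1 -1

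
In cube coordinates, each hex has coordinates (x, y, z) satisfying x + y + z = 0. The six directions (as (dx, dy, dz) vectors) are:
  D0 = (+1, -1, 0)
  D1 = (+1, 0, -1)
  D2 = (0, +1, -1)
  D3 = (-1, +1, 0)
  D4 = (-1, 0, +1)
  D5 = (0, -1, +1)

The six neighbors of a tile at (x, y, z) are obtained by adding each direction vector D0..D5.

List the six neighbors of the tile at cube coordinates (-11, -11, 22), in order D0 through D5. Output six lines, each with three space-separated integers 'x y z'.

Answer: -10 -12 22
-10 -11 21
-11 -10 21
-12 -10 22
-12 -11 23
-11 -12 23

Derivation:
Center: (-11, -11, 22). Add each direction:
  D0: (-11, -11, 22) + (1, -1, 0) = (-10, -12, 22)
  D1: (-11, -11, 22) + (1, 0, -1) = (-10, -11, 21)
  D2: (-11, -11, 22) + (0, 1, -1) = (-11, -10, 21)
  D3: (-11, -11, 22) + (-1, 1, 0) = (-12, -10, 22)
  D4: (-11, -11, 22) + (-1, 0, 1) = (-12, -11, 23)
  D5: (-11, -11, 22) + (0, -1, 1) = (-11, -12, 23)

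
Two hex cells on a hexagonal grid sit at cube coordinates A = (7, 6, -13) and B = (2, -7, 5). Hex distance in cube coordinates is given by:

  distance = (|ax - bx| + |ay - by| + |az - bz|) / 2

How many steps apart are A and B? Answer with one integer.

|ax - bx| = |7 - 2| = 5
|ay - by| = |6 - (-7)| = 13
|az - bz| = |-13 - 5| = 18
distance = (5 + 13 + 18) / 2 = 36 / 2 = 18

Answer: 18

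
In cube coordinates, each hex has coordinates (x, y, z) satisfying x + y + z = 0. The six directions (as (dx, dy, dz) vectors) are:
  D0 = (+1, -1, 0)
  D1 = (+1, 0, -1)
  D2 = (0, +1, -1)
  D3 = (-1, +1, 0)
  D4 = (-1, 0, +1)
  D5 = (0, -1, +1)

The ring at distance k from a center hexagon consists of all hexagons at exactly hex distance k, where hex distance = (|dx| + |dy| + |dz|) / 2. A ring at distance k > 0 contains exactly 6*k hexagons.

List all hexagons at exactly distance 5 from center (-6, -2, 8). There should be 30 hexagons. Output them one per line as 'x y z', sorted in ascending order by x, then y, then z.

Walk ring at distance 5 from (-6, -2, 8):
Start at center + D4*5 = (-11, -2, 13)
  hex 0: (-11, -2, 13)
  hex 1: (-10, -3, 13)
  hex 2: (-9, -4, 13)
  hex 3: (-8, -5, 13)
  hex 4: (-7, -6, 13)
  hex 5: (-6, -7, 13)
  hex 6: (-5, -7, 12)
  hex 7: (-4, -7, 11)
  hex 8: (-3, -7, 10)
  hex 9: (-2, -7, 9)
  hex 10: (-1, -7, 8)
  hex 11: (-1, -6, 7)
  hex 12: (-1, -5, 6)
  hex 13: (-1, -4, 5)
  hex 14: (-1, -3, 4)
  hex 15: (-1, -2, 3)
  hex 16: (-2, -1, 3)
  hex 17: (-3, 0, 3)
  hex 18: (-4, 1, 3)
  hex 19: (-5, 2, 3)
  hex 20: (-6, 3, 3)
  hex 21: (-7, 3, 4)
  hex 22: (-8, 3, 5)
  hex 23: (-9, 3, 6)
  hex 24: (-10, 3, 7)
  hex 25: (-11, 3, 8)
  hex 26: (-11, 2, 9)
  hex 27: (-11, 1, 10)
  hex 28: (-11, 0, 11)
  hex 29: (-11, -1, 12)
Sorted: 30 hexes.

Answer: -11 -2 13
-11 -1 12
-11 0 11
-11 1 10
-11 2 9
-11 3 8
-10 -3 13
-10 3 7
-9 -4 13
-9 3 6
-8 -5 13
-8 3 5
-7 -6 13
-7 3 4
-6 -7 13
-6 3 3
-5 -7 12
-5 2 3
-4 -7 11
-4 1 3
-3 -7 10
-3 0 3
-2 -7 9
-2 -1 3
-1 -7 8
-1 -6 7
-1 -5 6
-1 -4 5
-1 -3 4
-1 -2 3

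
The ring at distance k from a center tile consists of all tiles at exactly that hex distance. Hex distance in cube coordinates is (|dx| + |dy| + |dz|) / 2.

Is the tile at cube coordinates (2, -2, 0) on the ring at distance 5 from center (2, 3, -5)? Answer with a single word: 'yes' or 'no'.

Answer: yes

Derivation:
|px - cx| = |2 - 2| = 0
|py - cy| = |-2 - 3| = 5
|pz - cz| = |0 - (-5)| = 5
distance = (0+5+5)/2 = 10/2 = 5
radius = 5; distance == radius -> yes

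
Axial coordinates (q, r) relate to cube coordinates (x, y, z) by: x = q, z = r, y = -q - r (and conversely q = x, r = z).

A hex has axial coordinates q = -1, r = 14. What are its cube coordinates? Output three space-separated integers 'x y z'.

Answer: -1 -13 14

Derivation:
x = q = -1
z = r = 14
y = -x - z = -(-1) - (14) = -13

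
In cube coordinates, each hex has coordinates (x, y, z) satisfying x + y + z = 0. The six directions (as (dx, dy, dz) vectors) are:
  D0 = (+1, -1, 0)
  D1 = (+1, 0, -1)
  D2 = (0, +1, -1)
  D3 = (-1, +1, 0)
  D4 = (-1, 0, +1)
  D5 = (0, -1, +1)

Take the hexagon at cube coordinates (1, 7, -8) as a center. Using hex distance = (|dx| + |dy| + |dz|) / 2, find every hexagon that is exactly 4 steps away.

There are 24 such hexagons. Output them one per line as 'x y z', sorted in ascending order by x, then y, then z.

Answer: -3 7 -4
-3 8 -5
-3 9 -6
-3 10 -7
-3 11 -8
-2 6 -4
-2 11 -9
-1 5 -4
-1 11 -10
0 4 -4
0 11 -11
1 3 -4
1 11 -12
2 3 -5
2 10 -12
3 3 -6
3 9 -12
4 3 -7
4 8 -12
5 3 -8
5 4 -9
5 5 -10
5 6 -11
5 7 -12

Derivation:
Walk ring at distance 4 from (1, 7, -8):
Start at center + D4*4 = (-3, 7, -4)
  hex 0: (-3, 7, -4)
  hex 1: (-2, 6, -4)
  hex 2: (-1, 5, -4)
  hex 3: (0, 4, -4)
  hex 4: (1, 3, -4)
  hex 5: (2, 3, -5)
  hex 6: (3, 3, -6)
  hex 7: (4, 3, -7)
  hex 8: (5, 3, -8)
  hex 9: (5, 4, -9)
  hex 10: (5, 5, -10)
  hex 11: (5, 6, -11)
  hex 12: (5, 7, -12)
  hex 13: (4, 8, -12)
  hex 14: (3, 9, -12)
  hex 15: (2, 10, -12)
  hex 16: (1, 11, -12)
  hex 17: (0, 11, -11)
  hex 18: (-1, 11, -10)
  hex 19: (-2, 11, -9)
  hex 20: (-3, 11, -8)
  hex 21: (-3, 10, -7)
  hex 22: (-3, 9, -6)
  hex 23: (-3, 8, -5)
Sorted: 24 hexes.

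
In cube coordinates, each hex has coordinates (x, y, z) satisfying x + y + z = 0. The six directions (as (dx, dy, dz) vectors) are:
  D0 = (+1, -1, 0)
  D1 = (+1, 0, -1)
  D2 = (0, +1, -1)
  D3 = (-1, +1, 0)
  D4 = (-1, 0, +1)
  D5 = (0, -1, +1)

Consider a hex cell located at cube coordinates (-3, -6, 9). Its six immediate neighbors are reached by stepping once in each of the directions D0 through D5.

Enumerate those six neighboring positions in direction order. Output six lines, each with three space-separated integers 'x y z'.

Center: (-3, -6, 9). Add each direction:
  D0: (-3, -6, 9) + (1, -1, 0) = (-2, -7, 9)
  D1: (-3, -6, 9) + (1, 0, -1) = (-2, -6, 8)
  D2: (-3, -6, 9) + (0, 1, -1) = (-3, -5, 8)
  D3: (-3, -6, 9) + (-1, 1, 0) = (-4, -5, 9)
  D4: (-3, -6, 9) + (-1, 0, 1) = (-4, -6, 10)
  D5: (-3, -6, 9) + (0, -1, 1) = (-3, -7, 10)

Answer: -2 -7 9
-2 -6 8
-3 -5 8
-4 -5 9
-4 -6 10
-3 -7 10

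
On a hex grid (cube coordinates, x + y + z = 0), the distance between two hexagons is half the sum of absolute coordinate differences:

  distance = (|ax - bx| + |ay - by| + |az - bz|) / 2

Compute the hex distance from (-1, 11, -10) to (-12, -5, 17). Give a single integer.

Answer: 27

Derivation:
|ax - bx| = |-1 - (-12)| = 11
|ay - by| = |11 - (-5)| = 16
|az - bz| = |-10 - 17| = 27
distance = (11 + 16 + 27) / 2 = 54 / 2 = 27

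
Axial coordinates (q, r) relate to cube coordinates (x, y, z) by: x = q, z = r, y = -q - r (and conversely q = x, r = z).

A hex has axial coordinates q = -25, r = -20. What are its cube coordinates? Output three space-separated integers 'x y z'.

Answer: -25 45 -20

Derivation:
x = q = -25
z = r = -20
y = -x - z = -(-25) - (-20) = 45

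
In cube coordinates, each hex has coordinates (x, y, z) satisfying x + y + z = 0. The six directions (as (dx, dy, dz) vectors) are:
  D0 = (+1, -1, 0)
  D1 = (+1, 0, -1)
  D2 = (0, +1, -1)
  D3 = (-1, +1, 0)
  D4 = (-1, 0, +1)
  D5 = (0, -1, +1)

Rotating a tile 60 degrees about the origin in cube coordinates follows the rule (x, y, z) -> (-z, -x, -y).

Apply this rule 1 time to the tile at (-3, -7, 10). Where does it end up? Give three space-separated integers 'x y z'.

Start: (-3, -7, 10)
Step 1: (-3, -7, 10) -> (-(10), -(-3), -(-7)) = (-10, 3, 7)

Answer: -10 3 7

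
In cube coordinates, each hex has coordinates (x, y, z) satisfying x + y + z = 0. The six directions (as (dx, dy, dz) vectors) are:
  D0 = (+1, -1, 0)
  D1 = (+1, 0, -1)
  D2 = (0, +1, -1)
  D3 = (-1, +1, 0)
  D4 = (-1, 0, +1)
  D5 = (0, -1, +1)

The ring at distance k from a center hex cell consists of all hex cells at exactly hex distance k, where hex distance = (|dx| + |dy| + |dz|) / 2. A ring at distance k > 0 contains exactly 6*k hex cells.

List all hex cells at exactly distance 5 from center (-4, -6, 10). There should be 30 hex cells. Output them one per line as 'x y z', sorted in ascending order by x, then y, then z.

Walk ring at distance 5 from (-4, -6, 10):
Start at center + D4*5 = (-9, -6, 15)
  hex 0: (-9, -6, 15)
  hex 1: (-8, -7, 15)
  hex 2: (-7, -8, 15)
  hex 3: (-6, -9, 15)
  hex 4: (-5, -10, 15)
  hex 5: (-4, -11, 15)
  hex 6: (-3, -11, 14)
  hex 7: (-2, -11, 13)
  hex 8: (-1, -11, 12)
  hex 9: (0, -11, 11)
  hex 10: (1, -11, 10)
  hex 11: (1, -10, 9)
  hex 12: (1, -9, 8)
  hex 13: (1, -8, 7)
  hex 14: (1, -7, 6)
  hex 15: (1, -6, 5)
  hex 16: (0, -5, 5)
  hex 17: (-1, -4, 5)
  hex 18: (-2, -3, 5)
  hex 19: (-3, -2, 5)
  hex 20: (-4, -1, 5)
  hex 21: (-5, -1, 6)
  hex 22: (-6, -1, 7)
  hex 23: (-7, -1, 8)
  hex 24: (-8, -1, 9)
  hex 25: (-9, -1, 10)
  hex 26: (-9, -2, 11)
  hex 27: (-9, -3, 12)
  hex 28: (-9, -4, 13)
  hex 29: (-9, -5, 14)
Sorted: 30 hexes.

Answer: -9 -6 15
-9 -5 14
-9 -4 13
-9 -3 12
-9 -2 11
-9 -1 10
-8 -7 15
-8 -1 9
-7 -8 15
-7 -1 8
-6 -9 15
-6 -1 7
-5 -10 15
-5 -1 6
-4 -11 15
-4 -1 5
-3 -11 14
-3 -2 5
-2 -11 13
-2 -3 5
-1 -11 12
-1 -4 5
0 -11 11
0 -5 5
1 -11 10
1 -10 9
1 -9 8
1 -8 7
1 -7 6
1 -6 5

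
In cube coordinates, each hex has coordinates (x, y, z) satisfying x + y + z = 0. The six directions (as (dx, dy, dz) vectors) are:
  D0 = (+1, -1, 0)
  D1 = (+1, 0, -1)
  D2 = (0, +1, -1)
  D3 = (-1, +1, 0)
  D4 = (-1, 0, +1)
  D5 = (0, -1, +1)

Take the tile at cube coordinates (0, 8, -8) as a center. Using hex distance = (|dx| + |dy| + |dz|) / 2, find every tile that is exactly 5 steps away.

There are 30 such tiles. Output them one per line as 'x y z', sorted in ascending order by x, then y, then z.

Walk ring at distance 5 from (0, 8, -8):
Start at center + D4*5 = (-5, 8, -3)
  hex 0: (-5, 8, -3)
  hex 1: (-4, 7, -3)
  hex 2: (-3, 6, -3)
  hex 3: (-2, 5, -3)
  hex 4: (-1, 4, -3)
  hex 5: (0, 3, -3)
  hex 6: (1, 3, -4)
  hex 7: (2, 3, -5)
  hex 8: (3, 3, -6)
  hex 9: (4, 3, -7)
  hex 10: (5, 3, -8)
  hex 11: (5, 4, -9)
  hex 12: (5, 5, -10)
  hex 13: (5, 6, -11)
  hex 14: (5, 7, -12)
  hex 15: (5, 8, -13)
  hex 16: (4, 9, -13)
  hex 17: (3, 10, -13)
  hex 18: (2, 11, -13)
  hex 19: (1, 12, -13)
  hex 20: (0, 13, -13)
  hex 21: (-1, 13, -12)
  hex 22: (-2, 13, -11)
  hex 23: (-3, 13, -10)
  hex 24: (-4, 13, -9)
  hex 25: (-5, 13, -8)
  hex 26: (-5, 12, -7)
  hex 27: (-5, 11, -6)
  hex 28: (-5, 10, -5)
  hex 29: (-5, 9, -4)
Sorted: 30 hexes.

Answer: -5 8 -3
-5 9 -4
-5 10 -5
-5 11 -6
-5 12 -7
-5 13 -8
-4 7 -3
-4 13 -9
-3 6 -3
-3 13 -10
-2 5 -3
-2 13 -11
-1 4 -3
-1 13 -12
0 3 -3
0 13 -13
1 3 -4
1 12 -13
2 3 -5
2 11 -13
3 3 -6
3 10 -13
4 3 -7
4 9 -13
5 3 -8
5 4 -9
5 5 -10
5 6 -11
5 7 -12
5 8 -13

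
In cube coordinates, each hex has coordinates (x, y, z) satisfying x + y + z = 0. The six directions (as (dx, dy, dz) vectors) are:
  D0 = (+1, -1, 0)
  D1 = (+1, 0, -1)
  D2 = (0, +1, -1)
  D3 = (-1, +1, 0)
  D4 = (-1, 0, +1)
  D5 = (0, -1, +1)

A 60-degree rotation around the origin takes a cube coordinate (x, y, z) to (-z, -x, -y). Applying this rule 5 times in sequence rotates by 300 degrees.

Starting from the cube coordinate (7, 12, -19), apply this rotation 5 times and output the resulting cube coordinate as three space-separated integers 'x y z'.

Answer: -12 19 -7

Derivation:
Start: (7, 12, -19)
Step 1: (7, 12, -19) -> (-(-19), -(7), -(12)) = (19, -7, -12)
Step 2: (19, -7, -12) -> (-(-12), -(19), -(-7)) = (12, -19, 7)
Step 3: (12, -19, 7) -> (-(7), -(12), -(-19)) = (-7, -12, 19)
Step 4: (-7, -12, 19) -> (-(19), -(-7), -(-12)) = (-19, 7, 12)
Step 5: (-19, 7, 12) -> (-(12), -(-19), -(7)) = (-12, 19, -7)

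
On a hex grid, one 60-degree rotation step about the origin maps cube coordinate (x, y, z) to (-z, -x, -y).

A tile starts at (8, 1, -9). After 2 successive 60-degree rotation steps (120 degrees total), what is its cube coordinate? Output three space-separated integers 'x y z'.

Start: (8, 1, -9)
Step 1: (8, 1, -9) -> (-(-9), -(8), -(1)) = (9, -8, -1)
Step 2: (9, -8, -1) -> (-(-1), -(9), -(-8)) = (1, -9, 8)

Answer: 1 -9 8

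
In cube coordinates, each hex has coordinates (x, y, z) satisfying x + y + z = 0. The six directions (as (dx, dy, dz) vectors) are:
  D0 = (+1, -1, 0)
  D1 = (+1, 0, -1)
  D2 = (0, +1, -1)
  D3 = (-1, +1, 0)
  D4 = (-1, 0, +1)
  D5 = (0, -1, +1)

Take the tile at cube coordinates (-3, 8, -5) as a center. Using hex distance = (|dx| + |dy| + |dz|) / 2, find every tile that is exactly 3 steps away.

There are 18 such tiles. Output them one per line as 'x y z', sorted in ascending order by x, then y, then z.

Walk ring at distance 3 from (-3, 8, -5):
Start at center + D4*3 = (-6, 8, -2)
  hex 0: (-6, 8, -2)
  hex 1: (-5, 7, -2)
  hex 2: (-4, 6, -2)
  hex 3: (-3, 5, -2)
  hex 4: (-2, 5, -3)
  hex 5: (-1, 5, -4)
  hex 6: (0, 5, -5)
  hex 7: (0, 6, -6)
  hex 8: (0, 7, -7)
  hex 9: (0, 8, -8)
  hex 10: (-1, 9, -8)
  hex 11: (-2, 10, -8)
  hex 12: (-3, 11, -8)
  hex 13: (-4, 11, -7)
  hex 14: (-5, 11, -6)
  hex 15: (-6, 11, -5)
  hex 16: (-6, 10, -4)
  hex 17: (-6, 9, -3)
Sorted: 18 hexes.

Answer: -6 8 -2
-6 9 -3
-6 10 -4
-6 11 -5
-5 7 -2
-5 11 -6
-4 6 -2
-4 11 -7
-3 5 -2
-3 11 -8
-2 5 -3
-2 10 -8
-1 5 -4
-1 9 -8
0 5 -5
0 6 -6
0 7 -7
0 8 -8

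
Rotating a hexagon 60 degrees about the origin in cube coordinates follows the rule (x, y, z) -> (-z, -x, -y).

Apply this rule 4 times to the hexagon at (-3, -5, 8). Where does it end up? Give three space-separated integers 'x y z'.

Start: (-3, -5, 8)
Step 1: (-3, -5, 8) -> (-(8), -(-3), -(-5)) = (-8, 3, 5)
Step 2: (-8, 3, 5) -> (-(5), -(-8), -(3)) = (-5, 8, -3)
Step 3: (-5, 8, -3) -> (-(-3), -(-5), -(8)) = (3, 5, -8)
Step 4: (3, 5, -8) -> (-(-8), -(3), -(5)) = (8, -3, -5)

Answer: 8 -3 -5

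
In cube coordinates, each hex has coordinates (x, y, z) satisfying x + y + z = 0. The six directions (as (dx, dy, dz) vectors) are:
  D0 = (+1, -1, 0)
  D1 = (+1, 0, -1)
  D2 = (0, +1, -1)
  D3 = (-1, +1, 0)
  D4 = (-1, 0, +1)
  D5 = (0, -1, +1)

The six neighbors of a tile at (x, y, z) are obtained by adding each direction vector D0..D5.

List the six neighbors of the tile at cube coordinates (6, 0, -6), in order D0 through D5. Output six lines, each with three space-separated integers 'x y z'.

Center: (6, 0, -6). Add each direction:
  D0: (6, 0, -6) + (1, -1, 0) = (7, -1, -6)
  D1: (6, 0, -6) + (1, 0, -1) = (7, 0, -7)
  D2: (6, 0, -6) + (0, 1, -1) = (6, 1, -7)
  D3: (6, 0, -6) + (-1, 1, 0) = (5, 1, -6)
  D4: (6, 0, -6) + (-1, 0, 1) = (5, 0, -5)
  D5: (6, 0, -6) + (0, -1, 1) = (6, -1, -5)

Answer: 7 -1 -6
7 0 -7
6 1 -7
5 1 -6
5 0 -5
6 -1 -5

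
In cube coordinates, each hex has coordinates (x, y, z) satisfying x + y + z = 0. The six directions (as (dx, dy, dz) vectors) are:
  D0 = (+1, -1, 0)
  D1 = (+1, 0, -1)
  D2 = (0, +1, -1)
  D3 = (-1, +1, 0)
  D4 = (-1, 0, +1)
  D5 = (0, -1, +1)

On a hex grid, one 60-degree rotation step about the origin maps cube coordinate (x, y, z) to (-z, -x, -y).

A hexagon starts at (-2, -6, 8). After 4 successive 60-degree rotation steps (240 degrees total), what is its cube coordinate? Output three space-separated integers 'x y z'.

Answer: 8 -2 -6

Derivation:
Start: (-2, -6, 8)
Step 1: (-2, -6, 8) -> (-(8), -(-2), -(-6)) = (-8, 2, 6)
Step 2: (-8, 2, 6) -> (-(6), -(-8), -(2)) = (-6, 8, -2)
Step 3: (-6, 8, -2) -> (-(-2), -(-6), -(8)) = (2, 6, -8)
Step 4: (2, 6, -8) -> (-(-8), -(2), -(6)) = (8, -2, -6)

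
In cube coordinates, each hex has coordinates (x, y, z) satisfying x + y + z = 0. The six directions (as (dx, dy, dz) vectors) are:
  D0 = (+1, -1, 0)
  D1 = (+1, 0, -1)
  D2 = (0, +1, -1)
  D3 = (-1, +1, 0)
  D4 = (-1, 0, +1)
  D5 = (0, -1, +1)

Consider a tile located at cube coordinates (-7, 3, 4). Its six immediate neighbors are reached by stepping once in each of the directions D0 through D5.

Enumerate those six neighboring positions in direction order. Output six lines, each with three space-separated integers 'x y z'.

Answer: -6 2 4
-6 3 3
-7 4 3
-8 4 4
-8 3 5
-7 2 5

Derivation:
Center: (-7, 3, 4). Add each direction:
  D0: (-7, 3, 4) + (1, -1, 0) = (-6, 2, 4)
  D1: (-7, 3, 4) + (1, 0, -1) = (-6, 3, 3)
  D2: (-7, 3, 4) + (0, 1, -1) = (-7, 4, 3)
  D3: (-7, 3, 4) + (-1, 1, 0) = (-8, 4, 4)
  D4: (-7, 3, 4) + (-1, 0, 1) = (-8, 3, 5)
  D5: (-7, 3, 4) + (0, -1, 1) = (-7, 2, 5)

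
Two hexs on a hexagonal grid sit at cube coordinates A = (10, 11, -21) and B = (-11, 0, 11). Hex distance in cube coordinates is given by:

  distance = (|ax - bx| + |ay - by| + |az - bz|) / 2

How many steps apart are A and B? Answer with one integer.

|ax - bx| = |10 - (-11)| = 21
|ay - by| = |11 - 0| = 11
|az - bz| = |-21 - 11| = 32
distance = (21 + 11 + 32) / 2 = 64 / 2 = 32

Answer: 32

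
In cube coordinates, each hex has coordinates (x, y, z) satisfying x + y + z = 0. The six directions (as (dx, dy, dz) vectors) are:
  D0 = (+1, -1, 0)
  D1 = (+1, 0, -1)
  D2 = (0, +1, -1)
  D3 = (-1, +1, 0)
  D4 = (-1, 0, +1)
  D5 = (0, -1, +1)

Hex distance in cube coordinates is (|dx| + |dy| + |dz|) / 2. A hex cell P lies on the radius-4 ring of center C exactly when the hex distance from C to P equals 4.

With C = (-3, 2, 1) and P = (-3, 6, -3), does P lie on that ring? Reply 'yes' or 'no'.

|px - cx| = |-3 - (-3)| = 0
|py - cy| = |6 - 2| = 4
|pz - cz| = |-3 - 1| = 4
distance = (0+4+4)/2 = 8/2 = 4
radius = 4; distance == radius -> yes

Answer: yes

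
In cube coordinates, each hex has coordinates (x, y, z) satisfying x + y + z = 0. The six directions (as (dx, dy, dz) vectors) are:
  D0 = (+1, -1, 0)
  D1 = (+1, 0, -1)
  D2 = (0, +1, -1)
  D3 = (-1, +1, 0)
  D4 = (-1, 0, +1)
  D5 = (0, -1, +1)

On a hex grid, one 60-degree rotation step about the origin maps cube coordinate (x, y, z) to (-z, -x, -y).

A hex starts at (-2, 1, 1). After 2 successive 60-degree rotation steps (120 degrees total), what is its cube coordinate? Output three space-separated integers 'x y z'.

Start: (-2, 1, 1)
Step 1: (-2, 1, 1) -> (-(1), -(-2), -(1)) = (-1, 2, -1)
Step 2: (-1, 2, -1) -> (-(-1), -(-1), -(2)) = (1, 1, -2)

Answer: 1 1 -2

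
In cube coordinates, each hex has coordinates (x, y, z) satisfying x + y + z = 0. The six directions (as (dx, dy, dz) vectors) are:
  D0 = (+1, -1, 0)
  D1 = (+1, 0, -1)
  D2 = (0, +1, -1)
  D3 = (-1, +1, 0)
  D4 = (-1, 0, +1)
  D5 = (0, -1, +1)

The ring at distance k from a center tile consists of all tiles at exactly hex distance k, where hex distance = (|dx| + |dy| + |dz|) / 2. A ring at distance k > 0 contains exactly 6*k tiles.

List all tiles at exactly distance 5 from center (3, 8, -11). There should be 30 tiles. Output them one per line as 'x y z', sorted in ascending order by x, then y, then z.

Walk ring at distance 5 from (3, 8, -11):
Start at center + D4*5 = (-2, 8, -6)
  hex 0: (-2, 8, -6)
  hex 1: (-1, 7, -6)
  hex 2: (0, 6, -6)
  hex 3: (1, 5, -6)
  hex 4: (2, 4, -6)
  hex 5: (3, 3, -6)
  hex 6: (4, 3, -7)
  hex 7: (5, 3, -8)
  hex 8: (6, 3, -9)
  hex 9: (7, 3, -10)
  hex 10: (8, 3, -11)
  hex 11: (8, 4, -12)
  hex 12: (8, 5, -13)
  hex 13: (8, 6, -14)
  hex 14: (8, 7, -15)
  hex 15: (8, 8, -16)
  hex 16: (7, 9, -16)
  hex 17: (6, 10, -16)
  hex 18: (5, 11, -16)
  hex 19: (4, 12, -16)
  hex 20: (3, 13, -16)
  hex 21: (2, 13, -15)
  hex 22: (1, 13, -14)
  hex 23: (0, 13, -13)
  hex 24: (-1, 13, -12)
  hex 25: (-2, 13, -11)
  hex 26: (-2, 12, -10)
  hex 27: (-2, 11, -9)
  hex 28: (-2, 10, -8)
  hex 29: (-2, 9, -7)
Sorted: 30 hexes.

Answer: -2 8 -6
-2 9 -7
-2 10 -8
-2 11 -9
-2 12 -10
-2 13 -11
-1 7 -6
-1 13 -12
0 6 -6
0 13 -13
1 5 -6
1 13 -14
2 4 -6
2 13 -15
3 3 -6
3 13 -16
4 3 -7
4 12 -16
5 3 -8
5 11 -16
6 3 -9
6 10 -16
7 3 -10
7 9 -16
8 3 -11
8 4 -12
8 5 -13
8 6 -14
8 7 -15
8 8 -16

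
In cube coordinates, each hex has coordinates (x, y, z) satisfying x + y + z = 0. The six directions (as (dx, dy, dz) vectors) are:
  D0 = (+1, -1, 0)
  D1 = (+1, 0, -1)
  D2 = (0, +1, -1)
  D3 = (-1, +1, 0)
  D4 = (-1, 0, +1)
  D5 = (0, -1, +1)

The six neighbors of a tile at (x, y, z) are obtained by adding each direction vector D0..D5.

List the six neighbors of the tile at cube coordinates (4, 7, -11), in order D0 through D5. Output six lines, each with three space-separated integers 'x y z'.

Answer: 5 6 -11
5 7 -12
4 8 -12
3 8 -11
3 7 -10
4 6 -10

Derivation:
Center: (4, 7, -11). Add each direction:
  D0: (4, 7, -11) + (1, -1, 0) = (5, 6, -11)
  D1: (4, 7, -11) + (1, 0, -1) = (5, 7, -12)
  D2: (4, 7, -11) + (0, 1, -1) = (4, 8, -12)
  D3: (4, 7, -11) + (-1, 1, 0) = (3, 8, -11)
  D4: (4, 7, -11) + (-1, 0, 1) = (3, 7, -10)
  D5: (4, 7, -11) + (0, -1, 1) = (4, 6, -10)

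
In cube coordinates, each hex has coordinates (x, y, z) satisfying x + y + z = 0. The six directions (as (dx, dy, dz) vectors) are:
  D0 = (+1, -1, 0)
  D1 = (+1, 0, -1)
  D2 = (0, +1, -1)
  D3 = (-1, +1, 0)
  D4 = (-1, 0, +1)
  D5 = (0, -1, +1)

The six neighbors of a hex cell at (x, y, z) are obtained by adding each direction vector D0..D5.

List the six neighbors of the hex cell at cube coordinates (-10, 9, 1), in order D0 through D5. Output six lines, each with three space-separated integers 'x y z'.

Center: (-10, 9, 1). Add each direction:
  D0: (-10, 9, 1) + (1, -1, 0) = (-9, 8, 1)
  D1: (-10, 9, 1) + (1, 0, -1) = (-9, 9, 0)
  D2: (-10, 9, 1) + (0, 1, -1) = (-10, 10, 0)
  D3: (-10, 9, 1) + (-1, 1, 0) = (-11, 10, 1)
  D4: (-10, 9, 1) + (-1, 0, 1) = (-11, 9, 2)
  D5: (-10, 9, 1) + (0, -1, 1) = (-10, 8, 2)

Answer: -9 8 1
-9 9 0
-10 10 0
-11 10 1
-11 9 2
-10 8 2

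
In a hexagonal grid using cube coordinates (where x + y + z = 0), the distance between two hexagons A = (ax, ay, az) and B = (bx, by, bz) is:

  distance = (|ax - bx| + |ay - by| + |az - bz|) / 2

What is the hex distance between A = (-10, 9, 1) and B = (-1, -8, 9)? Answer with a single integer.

|ax - bx| = |-10 - (-1)| = 9
|ay - by| = |9 - (-8)| = 17
|az - bz| = |1 - 9| = 8
distance = (9 + 17 + 8) / 2 = 34 / 2 = 17

Answer: 17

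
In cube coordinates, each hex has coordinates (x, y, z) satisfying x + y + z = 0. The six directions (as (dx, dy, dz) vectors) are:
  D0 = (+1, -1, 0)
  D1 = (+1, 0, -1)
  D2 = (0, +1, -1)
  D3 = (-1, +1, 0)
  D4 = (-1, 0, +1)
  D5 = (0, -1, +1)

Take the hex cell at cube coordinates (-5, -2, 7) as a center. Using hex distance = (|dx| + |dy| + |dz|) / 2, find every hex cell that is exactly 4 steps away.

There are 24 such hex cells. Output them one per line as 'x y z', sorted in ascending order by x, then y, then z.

Answer: -9 -2 11
-9 -1 10
-9 0 9
-9 1 8
-9 2 7
-8 -3 11
-8 2 6
-7 -4 11
-7 2 5
-6 -5 11
-6 2 4
-5 -6 11
-5 2 3
-4 -6 10
-4 1 3
-3 -6 9
-3 0 3
-2 -6 8
-2 -1 3
-1 -6 7
-1 -5 6
-1 -4 5
-1 -3 4
-1 -2 3

Derivation:
Walk ring at distance 4 from (-5, -2, 7):
Start at center + D4*4 = (-9, -2, 11)
  hex 0: (-9, -2, 11)
  hex 1: (-8, -3, 11)
  hex 2: (-7, -4, 11)
  hex 3: (-6, -5, 11)
  hex 4: (-5, -6, 11)
  hex 5: (-4, -6, 10)
  hex 6: (-3, -6, 9)
  hex 7: (-2, -6, 8)
  hex 8: (-1, -6, 7)
  hex 9: (-1, -5, 6)
  hex 10: (-1, -4, 5)
  hex 11: (-1, -3, 4)
  hex 12: (-1, -2, 3)
  hex 13: (-2, -1, 3)
  hex 14: (-3, 0, 3)
  hex 15: (-4, 1, 3)
  hex 16: (-5, 2, 3)
  hex 17: (-6, 2, 4)
  hex 18: (-7, 2, 5)
  hex 19: (-8, 2, 6)
  hex 20: (-9, 2, 7)
  hex 21: (-9, 1, 8)
  hex 22: (-9, 0, 9)
  hex 23: (-9, -1, 10)
Sorted: 24 hexes.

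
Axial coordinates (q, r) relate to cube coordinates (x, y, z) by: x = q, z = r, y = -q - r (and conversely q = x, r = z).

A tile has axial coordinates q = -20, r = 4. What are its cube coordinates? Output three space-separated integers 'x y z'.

x = q = -20
z = r = 4
y = -x - z = -(-20) - (4) = 16

Answer: -20 16 4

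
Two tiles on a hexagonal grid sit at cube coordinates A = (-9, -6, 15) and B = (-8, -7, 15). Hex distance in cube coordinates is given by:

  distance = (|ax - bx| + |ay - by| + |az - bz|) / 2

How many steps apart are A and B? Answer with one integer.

|ax - bx| = |-9 - (-8)| = 1
|ay - by| = |-6 - (-7)| = 1
|az - bz| = |15 - 15| = 0
distance = (1 + 1 + 0) / 2 = 2 / 2 = 1

Answer: 1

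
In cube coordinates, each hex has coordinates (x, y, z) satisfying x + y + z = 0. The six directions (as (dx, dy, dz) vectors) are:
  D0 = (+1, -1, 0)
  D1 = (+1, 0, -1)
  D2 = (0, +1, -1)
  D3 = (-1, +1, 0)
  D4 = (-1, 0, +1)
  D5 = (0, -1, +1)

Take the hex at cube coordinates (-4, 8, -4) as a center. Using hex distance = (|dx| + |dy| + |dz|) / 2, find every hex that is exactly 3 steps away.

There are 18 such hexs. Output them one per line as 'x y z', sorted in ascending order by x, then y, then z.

Answer: -7 8 -1
-7 9 -2
-7 10 -3
-7 11 -4
-6 7 -1
-6 11 -5
-5 6 -1
-5 11 -6
-4 5 -1
-4 11 -7
-3 5 -2
-3 10 -7
-2 5 -3
-2 9 -7
-1 5 -4
-1 6 -5
-1 7 -6
-1 8 -7

Derivation:
Walk ring at distance 3 from (-4, 8, -4):
Start at center + D4*3 = (-7, 8, -1)
  hex 0: (-7, 8, -1)
  hex 1: (-6, 7, -1)
  hex 2: (-5, 6, -1)
  hex 3: (-4, 5, -1)
  hex 4: (-3, 5, -2)
  hex 5: (-2, 5, -3)
  hex 6: (-1, 5, -4)
  hex 7: (-1, 6, -5)
  hex 8: (-1, 7, -6)
  hex 9: (-1, 8, -7)
  hex 10: (-2, 9, -7)
  hex 11: (-3, 10, -7)
  hex 12: (-4, 11, -7)
  hex 13: (-5, 11, -6)
  hex 14: (-6, 11, -5)
  hex 15: (-7, 11, -4)
  hex 16: (-7, 10, -3)
  hex 17: (-7, 9, -2)
Sorted: 18 hexes.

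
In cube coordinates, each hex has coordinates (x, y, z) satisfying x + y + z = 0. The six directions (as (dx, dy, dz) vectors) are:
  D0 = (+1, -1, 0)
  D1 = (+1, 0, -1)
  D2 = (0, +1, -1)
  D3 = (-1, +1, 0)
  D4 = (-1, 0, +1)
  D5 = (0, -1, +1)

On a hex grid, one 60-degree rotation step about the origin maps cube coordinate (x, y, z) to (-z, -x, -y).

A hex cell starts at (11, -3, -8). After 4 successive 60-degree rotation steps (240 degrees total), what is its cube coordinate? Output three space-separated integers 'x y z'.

Answer: -8 11 -3

Derivation:
Start: (11, -3, -8)
Step 1: (11, -3, -8) -> (-(-8), -(11), -(-3)) = (8, -11, 3)
Step 2: (8, -11, 3) -> (-(3), -(8), -(-11)) = (-3, -8, 11)
Step 3: (-3, -8, 11) -> (-(11), -(-3), -(-8)) = (-11, 3, 8)
Step 4: (-11, 3, 8) -> (-(8), -(-11), -(3)) = (-8, 11, -3)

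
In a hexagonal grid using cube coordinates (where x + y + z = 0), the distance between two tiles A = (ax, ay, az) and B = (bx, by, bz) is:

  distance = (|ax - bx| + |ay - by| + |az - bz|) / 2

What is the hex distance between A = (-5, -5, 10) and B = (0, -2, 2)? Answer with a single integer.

Answer: 8

Derivation:
|ax - bx| = |-5 - 0| = 5
|ay - by| = |-5 - (-2)| = 3
|az - bz| = |10 - 2| = 8
distance = (5 + 3 + 8) / 2 = 16 / 2 = 8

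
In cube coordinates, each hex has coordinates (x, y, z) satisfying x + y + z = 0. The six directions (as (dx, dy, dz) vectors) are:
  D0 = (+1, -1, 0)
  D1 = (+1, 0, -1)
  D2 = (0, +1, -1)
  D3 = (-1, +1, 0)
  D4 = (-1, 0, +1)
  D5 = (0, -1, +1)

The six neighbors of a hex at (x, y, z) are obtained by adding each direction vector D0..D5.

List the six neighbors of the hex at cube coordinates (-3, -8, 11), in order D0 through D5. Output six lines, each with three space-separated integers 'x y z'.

Answer: -2 -9 11
-2 -8 10
-3 -7 10
-4 -7 11
-4 -8 12
-3 -9 12

Derivation:
Center: (-3, -8, 11). Add each direction:
  D0: (-3, -8, 11) + (1, -1, 0) = (-2, -9, 11)
  D1: (-3, -8, 11) + (1, 0, -1) = (-2, -8, 10)
  D2: (-3, -8, 11) + (0, 1, -1) = (-3, -7, 10)
  D3: (-3, -8, 11) + (-1, 1, 0) = (-4, -7, 11)
  D4: (-3, -8, 11) + (-1, 0, 1) = (-4, -8, 12)
  D5: (-3, -8, 11) + (0, -1, 1) = (-3, -9, 12)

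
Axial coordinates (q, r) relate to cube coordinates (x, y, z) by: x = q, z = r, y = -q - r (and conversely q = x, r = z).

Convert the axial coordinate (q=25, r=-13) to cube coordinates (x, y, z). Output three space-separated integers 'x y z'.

Answer: 25 -12 -13

Derivation:
x = q = 25
z = r = -13
y = -x - z = -(25) - (-13) = -12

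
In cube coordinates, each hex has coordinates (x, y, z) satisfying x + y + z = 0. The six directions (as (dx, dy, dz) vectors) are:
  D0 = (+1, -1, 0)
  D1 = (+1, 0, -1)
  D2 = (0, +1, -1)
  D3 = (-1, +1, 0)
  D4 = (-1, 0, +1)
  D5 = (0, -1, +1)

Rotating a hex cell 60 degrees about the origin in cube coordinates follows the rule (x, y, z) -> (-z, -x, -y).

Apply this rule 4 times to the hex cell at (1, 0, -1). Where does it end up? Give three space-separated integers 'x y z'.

Answer: -1 1 0

Derivation:
Start: (1, 0, -1)
Step 1: (1, 0, -1) -> (-(-1), -(1), -(0)) = (1, -1, 0)
Step 2: (1, -1, 0) -> (-(0), -(1), -(-1)) = (0, -1, 1)
Step 3: (0, -1, 1) -> (-(1), -(0), -(-1)) = (-1, 0, 1)
Step 4: (-1, 0, 1) -> (-(1), -(-1), -(0)) = (-1, 1, 0)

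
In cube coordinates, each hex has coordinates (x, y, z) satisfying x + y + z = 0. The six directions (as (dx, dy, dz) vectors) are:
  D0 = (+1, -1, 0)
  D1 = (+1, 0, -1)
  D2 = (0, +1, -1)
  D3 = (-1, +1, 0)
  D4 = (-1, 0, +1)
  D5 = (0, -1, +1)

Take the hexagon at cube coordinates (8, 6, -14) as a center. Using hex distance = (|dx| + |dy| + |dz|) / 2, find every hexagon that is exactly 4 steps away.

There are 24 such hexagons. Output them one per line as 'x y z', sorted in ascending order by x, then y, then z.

Walk ring at distance 4 from (8, 6, -14):
Start at center + D4*4 = (4, 6, -10)
  hex 0: (4, 6, -10)
  hex 1: (5, 5, -10)
  hex 2: (6, 4, -10)
  hex 3: (7, 3, -10)
  hex 4: (8, 2, -10)
  hex 5: (9, 2, -11)
  hex 6: (10, 2, -12)
  hex 7: (11, 2, -13)
  hex 8: (12, 2, -14)
  hex 9: (12, 3, -15)
  hex 10: (12, 4, -16)
  hex 11: (12, 5, -17)
  hex 12: (12, 6, -18)
  hex 13: (11, 7, -18)
  hex 14: (10, 8, -18)
  hex 15: (9, 9, -18)
  hex 16: (8, 10, -18)
  hex 17: (7, 10, -17)
  hex 18: (6, 10, -16)
  hex 19: (5, 10, -15)
  hex 20: (4, 10, -14)
  hex 21: (4, 9, -13)
  hex 22: (4, 8, -12)
  hex 23: (4, 7, -11)
Sorted: 24 hexes.

Answer: 4 6 -10
4 7 -11
4 8 -12
4 9 -13
4 10 -14
5 5 -10
5 10 -15
6 4 -10
6 10 -16
7 3 -10
7 10 -17
8 2 -10
8 10 -18
9 2 -11
9 9 -18
10 2 -12
10 8 -18
11 2 -13
11 7 -18
12 2 -14
12 3 -15
12 4 -16
12 5 -17
12 6 -18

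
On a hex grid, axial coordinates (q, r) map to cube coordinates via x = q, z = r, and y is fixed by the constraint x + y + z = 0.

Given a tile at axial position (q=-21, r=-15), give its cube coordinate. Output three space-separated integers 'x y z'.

Answer: -21 36 -15

Derivation:
x = q = -21
z = r = -15
y = -x - z = -(-21) - (-15) = 36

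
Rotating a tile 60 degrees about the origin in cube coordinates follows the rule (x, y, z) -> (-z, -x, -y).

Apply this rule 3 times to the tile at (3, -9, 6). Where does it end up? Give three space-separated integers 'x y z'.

Start: (3, -9, 6)
Step 1: (3, -9, 6) -> (-(6), -(3), -(-9)) = (-6, -3, 9)
Step 2: (-6, -3, 9) -> (-(9), -(-6), -(-3)) = (-9, 6, 3)
Step 3: (-9, 6, 3) -> (-(3), -(-9), -(6)) = (-3, 9, -6)

Answer: -3 9 -6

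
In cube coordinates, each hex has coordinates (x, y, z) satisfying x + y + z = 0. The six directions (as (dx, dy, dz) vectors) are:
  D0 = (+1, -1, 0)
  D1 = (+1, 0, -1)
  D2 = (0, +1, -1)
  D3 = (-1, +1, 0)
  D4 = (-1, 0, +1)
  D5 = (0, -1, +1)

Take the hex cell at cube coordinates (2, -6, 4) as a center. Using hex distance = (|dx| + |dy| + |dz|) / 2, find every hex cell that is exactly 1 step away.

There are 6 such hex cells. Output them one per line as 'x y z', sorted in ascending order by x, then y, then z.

Answer: 1 -6 5
1 -5 4
2 -7 5
2 -5 3
3 -7 4
3 -6 3

Derivation:
Walk ring at distance 1 from (2, -6, 4):
Start at center + D4*1 = (1, -6, 5)
  hex 0: (1, -6, 5)
  hex 1: (2, -7, 5)
  hex 2: (3, -7, 4)
  hex 3: (3, -6, 3)
  hex 4: (2, -5, 3)
  hex 5: (1, -5, 4)
Sorted: 6 hexes.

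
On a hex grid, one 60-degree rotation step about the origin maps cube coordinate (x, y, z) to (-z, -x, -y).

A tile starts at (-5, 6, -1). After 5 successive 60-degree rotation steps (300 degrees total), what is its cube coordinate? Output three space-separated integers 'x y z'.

Answer: -6 1 5

Derivation:
Start: (-5, 6, -1)
Step 1: (-5, 6, -1) -> (-(-1), -(-5), -(6)) = (1, 5, -6)
Step 2: (1, 5, -6) -> (-(-6), -(1), -(5)) = (6, -1, -5)
Step 3: (6, -1, -5) -> (-(-5), -(6), -(-1)) = (5, -6, 1)
Step 4: (5, -6, 1) -> (-(1), -(5), -(-6)) = (-1, -5, 6)
Step 5: (-1, -5, 6) -> (-(6), -(-1), -(-5)) = (-6, 1, 5)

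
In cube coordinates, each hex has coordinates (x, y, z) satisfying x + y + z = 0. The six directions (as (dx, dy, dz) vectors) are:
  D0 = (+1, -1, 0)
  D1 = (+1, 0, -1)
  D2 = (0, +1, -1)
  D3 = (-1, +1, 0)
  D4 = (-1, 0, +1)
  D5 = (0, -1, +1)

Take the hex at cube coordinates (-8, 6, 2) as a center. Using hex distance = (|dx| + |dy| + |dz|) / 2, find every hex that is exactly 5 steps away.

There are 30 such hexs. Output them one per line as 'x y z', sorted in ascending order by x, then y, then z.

Walk ring at distance 5 from (-8, 6, 2):
Start at center + D4*5 = (-13, 6, 7)
  hex 0: (-13, 6, 7)
  hex 1: (-12, 5, 7)
  hex 2: (-11, 4, 7)
  hex 3: (-10, 3, 7)
  hex 4: (-9, 2, 7)
  hex 5: (-8, 1, 7)
  hex 6: (-7, 1, 6)
  hex 7: (-6, 1, 5)
  hex 8: (-5, 1, 4)
  hex 9: (-4, 1, 3)
  hex 10: (-3, 1, 2)
  hex 11: (-3, 2, 1)
  hex 12: (-3, 3, 0)
  hex 13: (-3, 4, -1)
  hex 14: (-3, 5, -2)
  hex 15: (-3, 6, -3)
  hex 16: (-4, 7, -3)
  hex 17: (-5, 8, -3)
  hex 18: (-6, 9, -3)
  hex 19: (-7, 10, -3)
  hex 20: (-8, 11, -3)
  hex 21: (-9, 11, -2)
  hex 22: (-10, 11, -1)
  hex 23: (-11, 11, 0)
  hex 24: (-12, 11, 1)
  hex 25: (-13, 11, 2)
  hex 26: (-13, 10, 3)
  hex 27: (-13, 9, 4)
  hex 28: (-13, 8, 5)
  hex 29: (-13, 7, 6)
Sorted: 30 hexes.

Answer: -13 6 7
-13 7 6
-13 8 5
-13 9 4
-13 10 3
-13 11 2
-12 5 7
-12 11 1
-11 4 7
-11 11 0
-10 3 7
-10 11 -1
-9 2 7
-9 11 -2
-8 1 7
-8 11 -3
-7 1 6
-7 10 -3
-6 1 5
-6 9 -3
-5 1 4
-5 8 -3
-4 1 3
-4 7 -3
-3 1 2
-3 2 1
-3 3 0
-3 4 -1
-3 5 -2
-3 6 -3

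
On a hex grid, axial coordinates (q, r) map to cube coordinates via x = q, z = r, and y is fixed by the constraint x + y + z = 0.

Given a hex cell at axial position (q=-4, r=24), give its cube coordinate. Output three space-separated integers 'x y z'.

Answer: -4 -20 24

Derivation:
x = q = -4
z = r = 24
y = -x - z = -(-4) - (24) = -20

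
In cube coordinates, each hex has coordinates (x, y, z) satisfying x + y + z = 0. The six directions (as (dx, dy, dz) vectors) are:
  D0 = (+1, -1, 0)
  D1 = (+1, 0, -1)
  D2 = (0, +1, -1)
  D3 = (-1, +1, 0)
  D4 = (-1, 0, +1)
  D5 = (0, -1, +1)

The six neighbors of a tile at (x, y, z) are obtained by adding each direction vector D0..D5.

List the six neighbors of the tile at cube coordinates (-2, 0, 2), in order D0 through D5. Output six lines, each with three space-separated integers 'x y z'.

Center: (-2, 0, 2). Add each direction:
  D0: (-2, 0, 2) + (1, -1, 0) = (-1, -1, 2)
  D1: (-2, 0, 2) + (1, 0, -1) = (-1, 0, 1)
  D2: (-2, 0, 2) + (0, 1, -1) = (-2, 1, 1)
  D3: (-2, 0, 2) + (-1, 1, 0) = (-3, 1, 2)
  D4: (-2, 0, 2) + (-1, 0, 1) = (-3, 0, 3)
  D5: (-2, 0, 2) + (0, -1, 1) = (-2, -1, 3)

Answer: -1 -1 2
-1 0 1
-2 1 1
-3 1 2
-3 0 3
-2 -1 3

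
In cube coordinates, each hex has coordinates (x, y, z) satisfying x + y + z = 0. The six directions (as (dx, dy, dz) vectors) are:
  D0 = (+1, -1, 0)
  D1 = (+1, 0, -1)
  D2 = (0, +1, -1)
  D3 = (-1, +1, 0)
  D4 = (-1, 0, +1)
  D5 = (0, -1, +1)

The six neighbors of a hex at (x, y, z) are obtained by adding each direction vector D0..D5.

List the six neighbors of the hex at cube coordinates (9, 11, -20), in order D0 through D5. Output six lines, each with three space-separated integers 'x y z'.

Answer: 10 10 -20
10 11 -21
9 12 -21
8 12 -20
8 11 -19
9 10 -19

Derivation:
Center: (9, 11, -20). Add each direction:
  D0: (9, 11, -20) + (1, -1, 0) = (10, 10, -20)
  D1: (9, 11, -20) + (1, 0, -1) = (10, 11, -21)
  D2: (9, 11, -20) + (0, 1, -1) = (9, 12, -21)
  D3: (9, 11, -20) + (-1, 1, 0) = (8, 12, -20)
  D4: (9, 11, -20) + (-1, 0, 1) = (8, 11, -19)
  D5: (9, 11, -20) + (0, -1, 1) = (9, 10, -19)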